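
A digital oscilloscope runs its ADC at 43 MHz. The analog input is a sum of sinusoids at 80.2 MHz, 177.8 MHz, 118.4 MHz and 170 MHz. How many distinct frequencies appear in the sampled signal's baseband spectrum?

fs/2 = 21.5 MHz.
80.2 MHz mod fs = 37.2 MHz.
37.2 MHz > fs/2 = 21.5 MHz, folds to fs − 37.2 MHz = 5.8 MHz.
177.8 MHz mod fs = 5.8 MHz.
5.8 MHz ≤ fs/2 = 21.5 MHz, appears at 5.8 MHz.
118.4 MHz mod fs = 32.4 MHz.
32.4 MHz > fs/2 = 21.5 MHz, folds to fs − 32.4 MHz = 10.6 MHz.
170 MHz mod fs = 41 MHz.
41 MHz > fs/2 = 21.5 MHz, folds to fs − 41 MHz = 2 MHz.
Distinct values: {2 MHz, 5.8 MHz, 10.6 MHz} → 3.

3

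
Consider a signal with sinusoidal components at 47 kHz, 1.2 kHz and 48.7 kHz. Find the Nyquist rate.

Highest-frequency component: 48.7 kHz.
Nyquist rate = 2 × 48.7 kHz = 97.4 kHz.

97.4 kHz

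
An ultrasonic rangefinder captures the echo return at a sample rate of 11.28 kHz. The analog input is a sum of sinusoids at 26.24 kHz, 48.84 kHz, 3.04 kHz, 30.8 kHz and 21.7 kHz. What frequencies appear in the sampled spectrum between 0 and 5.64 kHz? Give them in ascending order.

0.86 kHz, 3.04 kHz, 3.68 kHz, 3.72 kHz

fs/2 = 5.64 kHz.
26.24 kHz mod fs = 3.68 kHz.
3.68 kHz ≤ fs/2 = 5.64 kHz, appears at 3.68 kHz.
48.84 kHz mod fs = 3.72 kHz.
3.72 kHz ≤ fs/2 = 5.64 kHz, appears at 3.72 kHz.
3.04 kHz ≤ fs/2 = 5.64 kHz, passes unchanged.
30.8 kHz mod fs = 8.24 kHz.
8.24 kHz > fs/2 = 5.64 kHz, folds to fs − 8.24 kHz = 3.04 kHz.
21.7 kHz mod fs = 10.42 kHz.
10.42 kHz > fs/2 = 5.64 kHz, folds to fs − 10.42 kHz = 0.86 kHz.
Distinct values: {0.86 kHz, 3.04 kHz, 3.68 kHz, 3.72 kHz}.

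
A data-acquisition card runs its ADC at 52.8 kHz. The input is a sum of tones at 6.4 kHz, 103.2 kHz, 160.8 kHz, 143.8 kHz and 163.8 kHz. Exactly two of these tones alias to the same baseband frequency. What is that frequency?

2.4 kHz

fs/2 = 26.4 kHz.
6.4 kHz ≤ fs/2 = 26.4 kHz, passes unchanged.
103.2 kHz mod fs = 50.4 kHz.
50.4 kHz > fs/2 = 26.4 kHz, folds to fs − 50.4 kHz = 2.4 kHz.
160.8 kHz mod fs = 2.4 kHz.
2.4 kHz ≤ fs/2 = 26.4 kHz, appears at 2.4 kHz.
143.8 kHz mod fs = 38.2 kHz.
38.2 kHz > fs/2 = 26.4 kHz, folds to fs − 38.2 kHz = 14.6 kHz.
163.8 kHz mod fs = 5.4 kHz.
5.4 kHz ≤ fs/2 = 26.4 kHz, appears at 5.4 kHz.
103.2 kHz and 160.8 kHz both map to 2.4 kHz.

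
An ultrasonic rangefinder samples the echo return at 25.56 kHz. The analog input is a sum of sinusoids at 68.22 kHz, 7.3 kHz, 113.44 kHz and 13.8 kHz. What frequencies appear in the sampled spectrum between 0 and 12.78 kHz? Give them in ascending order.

fs/2 = 12.78 kHz.
68.22 kHz mod fs = 17.1 kHz.
17.1 kHz > fs/2 = 12.78 kHz, folds to fs − 17.1 kHz = 8.46 kHz.
7.3 kHz ≤ fs/2 = 12.78 kHz, passes unchanged.
113.44 kHz mod fs = 11.2 kHz.
11.2 kHz ≤ fs/2 = 12.78 kHz, appears at 11.2 kHz.
13.8 kHz > fs/2 = 12.78 kHz, folds to fs − 13.8 kHz = 11.76 kHz.
Distinct values: {7.3 kHz, 8.46 kHz, 11.2 kHz, 11.76 kHz}.

7.3 kHz, 8.46 kHz, 11.2 kHz, 11.76 kHz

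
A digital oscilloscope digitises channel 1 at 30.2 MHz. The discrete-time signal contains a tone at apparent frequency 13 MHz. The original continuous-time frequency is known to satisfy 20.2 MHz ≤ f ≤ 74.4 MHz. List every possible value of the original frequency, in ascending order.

Frequencies that alias to 13 MHz are k·fs ± 13 MHz for integer k ≥ 0.
k=0: 13 MHz.
k=1: 17.2 MHz, 43.2 MHz.
k=2: 47.4 MHz, 73.4 MHz.
k=3: 77.6 MHz, 103.6 MHz.
Within [20.2 MHz, 74.4 MHz]: 43.2 MHz, 47.4 MHz, 73.4 MHz.

43.2 MHz, 47.4 MHz, 73.4 MHz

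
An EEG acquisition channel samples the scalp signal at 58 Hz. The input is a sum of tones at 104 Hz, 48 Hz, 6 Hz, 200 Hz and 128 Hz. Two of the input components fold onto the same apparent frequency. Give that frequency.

12 Hz

fs/2 = 29 Hz.
104 Hz mod fs = 46 Hz.
46 Hz > fs/2 = 29 Hz, folds to fs − 46 Hz = 12 Hz.
48 Hz > fs/2 = 29 Hz, folds to fs − 48 Hz = 10 Hz.
6 Hz ≤ fs/2 = 29 Hz, passes unchanged.
200 Hz mod fs = 26 Hz.
26 Hz ≤ fs/2 = 29 Hz, appears at 26 Hz.
128 Hz mod fs = 12 Hz.
12 Hz ≤ fs/2 = 29 Hz, appears at 12 Hz.
104 Hz and 128 Hz both map to 12 Hz.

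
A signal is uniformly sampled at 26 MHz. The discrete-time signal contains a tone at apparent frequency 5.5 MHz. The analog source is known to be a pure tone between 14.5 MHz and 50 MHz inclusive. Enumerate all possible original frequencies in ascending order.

20.5 MHz, 31.5 MHz, 46.5 MHz

Frequencies that alias to 5.5 MHz are k·fs ± 5.5 MHz for integer k ≥ 0.
k=0: 5.5 MHz.
k=1: 20.5 MHz, 31.5 MHz.
k=2: 46.5 MHz, 57.5 MHz.
k=3: 72.5 MHz, 83.5 MHz.
Within [14.5 MHz, 50 MHz]: 20.5 MHz, 31.5 MHz, 46.5 MHz.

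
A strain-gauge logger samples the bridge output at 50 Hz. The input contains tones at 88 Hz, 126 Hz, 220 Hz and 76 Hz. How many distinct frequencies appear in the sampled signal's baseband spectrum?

fs/2 = 25 Hz.
88 Hz mod fs = 38 Hz.
38 Hz > fs/2 = 25 Hz, folds to fs − 38 Hz = 12 Hz.
126 Hz mod fs = 26 Hz.
26 Hz > fs/2 = 25 Hz, folds to fs − 26 Hz = 24 Hz.
220 Hz mod fs = 20 Hz.
20 Hz ≤ fs/2 = 25 Hz, appears at 20 Hz.
76 Hz mod fs = 26 Hz.
26 Hz > fs/2 = 25 Hz, folds to fs − 26 Hz = 24 Hz.
Distinct values: {12 Hz, 20 Hz, 24 Hz} → 3.

3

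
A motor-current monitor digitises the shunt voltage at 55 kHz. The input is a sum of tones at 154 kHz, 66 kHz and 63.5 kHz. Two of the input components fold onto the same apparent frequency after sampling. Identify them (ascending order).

66 kHz, 154 kHz

fs/2 = 27.5 kHz.
154 kHz mod fs = 44 kHz.
44 kHz > fs/2 = 27.5 kHz, folds to fs − 44 kHz = 11 kHz.
66 kHz mod fs = 11 kHz.
11 kHz ≤ fs/2 = 27.5 kHz, appears at 11 kHz.
63.5 kHz mod fs = 8.5 kHz.
8.5 kHz ≤ fs/2 = 27.5 kHz, appears at 8.5 kHz.
66 kHz and 154 kHz both map to 11 kHz.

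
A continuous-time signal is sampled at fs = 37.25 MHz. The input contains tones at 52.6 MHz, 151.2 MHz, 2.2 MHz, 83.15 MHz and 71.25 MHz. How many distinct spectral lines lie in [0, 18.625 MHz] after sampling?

fs/2 = 18.625 MHz.
52.6 MHz mod fs = 15.35 MHz.
15.35 MHz ≤ fs/2 = 18.625 MHz, appears at 15.35 MHz.
151.2 MHz mod fs = 2.2 MHz.
2.2 MHz ≤ fs/2 = 18.625 MHz, appears at 2.2 MHz.
2.2 MHz ≤ fs/2 = 18.625 MHz, passes unchanged.
83.15 MHz mod fs = 8.65 MHz.
8.65 MHz ≤ fs/2 = 18.625 MHz, appears at 8.65 MHz.
71.25 MHz mod fs = 34 MHz.
34 MHz > fs/2 = 18.625 MHz, folds to fs − 34 MHz = 3.25 MHz.
Distinct values: {2.2 MHz, 3.25 MHz, 8.65 MHz, 15.35 MHz} → 4.

4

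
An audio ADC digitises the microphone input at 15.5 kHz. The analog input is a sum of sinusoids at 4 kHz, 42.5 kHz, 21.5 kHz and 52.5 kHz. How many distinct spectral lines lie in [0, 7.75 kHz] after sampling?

2

fs/2 = 7.75 kHz.
4 kHz ≤ fs/2 = 7.75 kHz, passes unchanged.
42.5 kHz mod fs = 11.5 kHz.
11.5 kHz > fs/2 = 7.75 kHz, folds to fs − 11.5 kHz = 4 kHz.
21.5 kHz mod fs = 6 kHz.
6 kHz ≤ fs/2 = 7.75 kHz, appears at 6 kHz.
52.5 kHz mod fs = 6 kHz.
6 kHz ≤ fs/2 = 7.75 kHz, appears at 6 kHz.
Distinct values: {4 kHz, 6 kHz} → 2.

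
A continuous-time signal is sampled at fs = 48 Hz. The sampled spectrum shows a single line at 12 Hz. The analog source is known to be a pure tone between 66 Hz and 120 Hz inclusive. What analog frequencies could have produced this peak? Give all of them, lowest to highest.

Frequencies that alias to 12 Hz are k·fs ± 12 Hz for integer k ≥ 0.
k=0: 12 Hz.
k=1: 36 Hz, 60 Hz.
k=2: 84 Hz, 108 Hz.
k=3: 132 Hz, 156 Hz.
Within [66 Hz, 120 Hz]: 84 Hz, 108 Hz.

84 Hz, 108 Hz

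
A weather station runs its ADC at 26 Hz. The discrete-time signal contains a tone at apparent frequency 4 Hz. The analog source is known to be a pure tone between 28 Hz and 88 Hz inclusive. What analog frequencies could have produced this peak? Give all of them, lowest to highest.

30 Hz, 48 Hz, 56 Hz, 74 Hz, 82 Hz

Frequencies that alias to 4 Hz are k·fs ± 4 Hz for integer k ≥ 0.
k=0: 4 Hz.
k=1: 22 Hz, 30 Hz.
k=2: 48 Hz, 56 Hz.
k=3: 74 Hz, 82 Hz.
k=4: 100 Hz, 108 Hz.
Within [28 Hz, 88 Hz]: 30 Hz, 48 Hz, 56 Hz, 74 Hz, 82 Hz.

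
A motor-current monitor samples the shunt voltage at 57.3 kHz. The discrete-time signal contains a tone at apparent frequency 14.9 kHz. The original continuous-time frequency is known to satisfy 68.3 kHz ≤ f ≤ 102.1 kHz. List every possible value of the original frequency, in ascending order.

Frequencies that alias to 14.9 kHz are k·fs ± 14.9 kHz for integer k ≥ 0.
k=0: 14.9 kHz.
k=1: 42.4 kHz, 72.2 kHz.
k=2: 99.7 kHz, 129.5 kHz.
k=3: 157 kHz, 186.8 kHz.
Within [68.3 kHz, 102.1 kHz]: 72.2 kHz, 99.7 kHz.

72.2 kHz, 99.7 kHz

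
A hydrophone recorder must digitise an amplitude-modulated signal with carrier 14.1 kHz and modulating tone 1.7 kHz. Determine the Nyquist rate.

AM sidebands sit at fc ± fm = 12.4 kHz and 15.8 kHz.
Highest-frequency component: 15.8 kHz.
Nyquist rate = 2 × 15.8 kHz = 31.6 kHz.

31.6 kHz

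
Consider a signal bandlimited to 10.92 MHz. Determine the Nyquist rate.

21.84 MHz

Nyquist rate = 2 × 10.92 MHz = 21.84 MHz.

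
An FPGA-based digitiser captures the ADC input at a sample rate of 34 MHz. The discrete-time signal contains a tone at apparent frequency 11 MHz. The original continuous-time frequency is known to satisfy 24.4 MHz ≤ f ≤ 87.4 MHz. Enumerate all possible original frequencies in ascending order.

45 MHz, 57 MHz, 79 MHz

Frequencies that alias to 11 MHz are k·fs ± 11 MHz for integer k ≥ 0.
k=0: 11 MHz.
k=1: 23 MHz, 45 MHz.
k=2: 57 MHz, 79 MHz.
k=3: 91 MHz, 113 MHz.
Within [24.4 MHz, 87.4 MHz]: 45 MHz, 57 MHz, 79 MHz.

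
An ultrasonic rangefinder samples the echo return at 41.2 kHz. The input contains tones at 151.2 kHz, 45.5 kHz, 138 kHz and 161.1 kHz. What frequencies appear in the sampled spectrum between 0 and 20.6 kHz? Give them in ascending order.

fs/2 = 20.6 kHz.
151.2 kHz mod fs = 27.6 kHz.
27.6 kHz > fs/2 = 20.6 kHz, folds to fs − 27.6 kHz = 13.6 kHz.
45.5 kHz mod fs = 4.3 kHz.
4.3 kHz ≤ fs/2 = 20.6 kHz, appears at 4.3 kHz.
138 kHz mod fs = 14.4 kHz.
14.4 kHz ≤ fs/2 = 20.6 kHz, appears at 14.4 kHz.
161.1 kHz mod fs = 37.5 kHz.
37.5 kHz > fs/2 = 20.6 kHz, folds to fs − 37.5 kHz = 3.7 kHz.
Distinct values: {3.7 kHz, 4.3 kHz, 13.6 kHz, 14.4 kHz}.

3.7 kHz, 4.3 kHz, 13.6 kHz, 14.4 kHz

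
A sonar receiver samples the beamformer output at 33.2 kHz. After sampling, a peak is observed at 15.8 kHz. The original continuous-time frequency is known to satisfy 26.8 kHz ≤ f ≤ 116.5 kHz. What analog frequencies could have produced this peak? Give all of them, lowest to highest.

49 kHz, 50.6 kHz, 82.2 kHz, 83.8 kHz, 115.4 kHz

Frequencies that alias to 15.8 kHz are k·fs ± 15.8 kHz for integer k ≥ 0.
k=0: 15.8 kHz.
k=1: 17.4 kHz, 49 kHz.
k=2: 50.6 kHz, 82.2 kHz.
k=3: 83.8 kHz, 115.4 kHz.
k=4: 117 kHz, 148.6 kHz.
Within [26.8 kHz, 116.5 kHz]: 49 kHz, 50.6 kHz, 82.2 kHz, 83.8 kHz, 115.4 kHz.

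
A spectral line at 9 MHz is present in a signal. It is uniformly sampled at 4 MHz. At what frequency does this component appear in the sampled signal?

9 MHz mod fs = 1 MHz.
1 MHz ≤ fs/2 = 2 MHz, appears at 1 MHz.

1 MHz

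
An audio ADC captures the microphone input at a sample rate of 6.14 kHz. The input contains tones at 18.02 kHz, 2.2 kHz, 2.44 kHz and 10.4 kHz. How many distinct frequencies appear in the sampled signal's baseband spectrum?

fs/2 = 3.07 kHz.
18.02 kHz mod fs = 5.74 kHz.
5.74 kHz > fs/2 = 3.07 kHz, folds to fs − 5.74 kHz = 0.4 kHz.
2.2 kHz ≤ fs/2 = 3.07 kHz, passes unchanged.
2.44 kHz ≤ fs/2 = 3.07 kHz, passes unchanged.
10.4 kHz mod fs = 4.26 kHz.
4.26 kHz > fs/2 = 3.07 kHz, folds to fs − 4.26 kHz = 1.88 kHz.
Distinct values: {0.4 kHz, 1.88 kHz, 2.2 kHz, 2.44 kHz} → 4.

4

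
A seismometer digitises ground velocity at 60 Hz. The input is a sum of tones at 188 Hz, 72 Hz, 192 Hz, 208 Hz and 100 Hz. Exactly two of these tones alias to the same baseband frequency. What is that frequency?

fs/2 = 30 Hz.
188 Hz mod fs = 8 Hz.
8 Hz ≤ fs/2 = 30 Hz, appears at 8 Hz.
72 Hz mod fs = 12 Hz.
12 Hz ≤ fs/2 = 30 Hz, appears at 12 Hz.
192 Hz mod fs = 12 Hz.
12 Hz ≤ fs/2 = 30 Hz, appears at 12 Hz.
208 Hz mod fs = 28 Hz.
28 Hz ≤ fs/2 = 30 Hz, appears at 28 Hz.
100 Hz mod fs = 40 Hz.
40 Hz > fs/2 = 30 Hz, folds to fs − 40 Hz = 20 Hz.
72 Hz and 192 Hz both map to 12 Hz.

12 Hz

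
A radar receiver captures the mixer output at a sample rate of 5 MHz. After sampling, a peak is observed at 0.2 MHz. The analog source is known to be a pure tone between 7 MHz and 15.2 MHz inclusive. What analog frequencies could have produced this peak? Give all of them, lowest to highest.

9.8 MHz, 10.2 MHz, 14.8 MHz, 15.2 MHz

Frequencies that alias to 0.2 MHz are k·fs ± 0.2 MHz for integer k ≥ 0.
k=0: 0.2 MHz.
k=1: 4.8 MHz, 5.2 MHz.
k=2: 9.8 MHz, 10.2 MHz.
k=3: 14.8 MHz, 15.2 MHz.
k=4: 19.8 MHz, 20.2 MHz.
Within [7 MHz, 15.2 MHz]: 9.8 MHz, 10.2 MHz, 14.8 MHz, 15.2 MHz.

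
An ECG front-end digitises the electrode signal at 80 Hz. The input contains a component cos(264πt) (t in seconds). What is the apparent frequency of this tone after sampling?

ω = 264π rad/s → f = ω/(2π) = 132 Hz.
132 Hz mod fs = 52 Hz.
52 Hz > fs/2 = 40 Hz, folds to fs − 52 Hz = 28 Hz.

28 Hz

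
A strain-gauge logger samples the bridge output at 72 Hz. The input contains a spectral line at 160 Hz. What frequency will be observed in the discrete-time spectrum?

16 Hz

160 Hz mod fs = 16 Hz.
16 Hz ≤ fs/2 = 36 Hz, appears at 16 Hz.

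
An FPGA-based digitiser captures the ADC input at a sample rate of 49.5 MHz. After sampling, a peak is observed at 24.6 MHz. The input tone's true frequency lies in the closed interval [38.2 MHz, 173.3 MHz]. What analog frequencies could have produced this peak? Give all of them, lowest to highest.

Frequencies that alias to 24.6 MHz are k·fs ± 24.6 MHz for integer k ≥ 0.
k=0: 24.6 MHz.
k=1: 24.9 MHz, 74.1 MHz.
k=2: 74.4 MHz, 123.6 MHz.
k=3: 123.9 MHz, 173.1 MHz.
k=4: 173.4 MHz, 222.6 MHz.
Within [38.2 MHz, 173.3 MHz]: 74.1 MHz, 74.4 MHz, 123.6 MHz, 123.9 MHz, 173.1 MHz.

74.1 MHz, 74.4 MHz, 123.6 MHz, 123.9 MHz, 173.1 MHz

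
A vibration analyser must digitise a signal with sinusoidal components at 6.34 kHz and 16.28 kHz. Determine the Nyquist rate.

32.56 kHz

Highest-frequency component: 16.28 kHz.
Nyquist rate = 2 × 16.28 kHz = 32.56 kHz.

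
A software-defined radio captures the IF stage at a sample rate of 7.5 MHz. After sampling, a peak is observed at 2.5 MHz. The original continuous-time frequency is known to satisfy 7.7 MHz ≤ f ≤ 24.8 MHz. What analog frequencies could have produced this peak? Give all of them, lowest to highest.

10 MHz, 12.5 MHz, 17.5 MHz, 20 MHz

Frequencies that alias to 2.5 MHz are k·fs ± 2.5 MHz for integer k ≥ 0.
k=0: 2.5 MHz.
k=1: 5 MHz, 10 MHz.
k=2: 12.5 MHz, 17.5 MHz.
k=3: 20 MHz, 25 MHz.
k=4: 27.5 MHz, 32.5 MHz.
Within [7.7 MHz, 24.8 MHz]: 10 MHz, 12.5 MHz, 17.5 MHz, 20 MHz.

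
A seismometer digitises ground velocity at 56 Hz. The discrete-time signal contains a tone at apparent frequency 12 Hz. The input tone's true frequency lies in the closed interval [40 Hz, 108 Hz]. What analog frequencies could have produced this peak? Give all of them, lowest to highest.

Frequencies that alias to 12 Hz are k·fs ± 12 Hz for integer k ≥ 0.
k=0: 12 Hz.
k=1: 44 Hz, 68 Hz.
k=2: 100 Hz, 124 Hz.
k=3: 156 Hz, 180 Hz.
Within [40 Hz, 108 Hz]: 44 Hz, 68 Hz, 100 Hz.

44 Hz, 68 Hz, 100 Hz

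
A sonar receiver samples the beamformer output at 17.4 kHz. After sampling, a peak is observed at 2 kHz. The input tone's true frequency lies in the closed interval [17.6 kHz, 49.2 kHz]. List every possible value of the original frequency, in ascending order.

Frequencies that alias to 2 kHz are k·fs ± 2 kHz for integer k ≥ 0.
k=0: 2 kHz.
k=1: 15.4 kHz, 19.4 kHz.
k=2: 32.8 kHz, 36.8 kHz.
k=3: 50.2 kHz, 54.2 kHz.
Within [17.6 kHz, 49.2 kHz]: 19.4 kHz, 32.8 kHz, 36.8 kHz.

19.4 kHz, 32.8 kHz, 36.8 kHz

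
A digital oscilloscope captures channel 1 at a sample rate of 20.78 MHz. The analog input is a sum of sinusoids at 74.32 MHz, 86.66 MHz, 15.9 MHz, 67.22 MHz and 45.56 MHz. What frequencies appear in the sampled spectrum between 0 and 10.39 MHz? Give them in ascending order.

fs/2 = 10.39 MHz.
74.32 MHz mod fs = 11.98 MHz.
11.98 MHz > fs/2 = 10.39 MHz, folds to fs − 11.98 MHz = 8.8 MHz.
86.66 MHz mod fs = 3.54 MHz.
3.54 MHz ≤ fs/2 = 10.39 MHz, appears at 3.54 MHz.
15.9 MHz > fs/2 = 10.39 MHz, folds to fs − 15.9 MHz = 4.88 MHz.
67.22 MHz mod fs = 4.88 MHz.
4.88 MHz ≤ fs/2 = 10.39 MHz, appears at 4.88 MHz.
45.56 MHz mod fs = 4 MHz.
4 MHz ≤ fs/2 = 10.39 MHz, appears at 4 MHz.
Distinct values: {3.54 MHz, 4 MHz, 4.88 MHz, 8.8 MHz}.

3.54 MHz, 4 MHz, 4.88 MHz, 8.8 MHz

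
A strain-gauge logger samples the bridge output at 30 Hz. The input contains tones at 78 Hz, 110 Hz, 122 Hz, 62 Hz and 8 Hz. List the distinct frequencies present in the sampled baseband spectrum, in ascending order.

fs/2 = 15 Hz.
78 Hz mod fs = 18 Hz.
18 Hz > fs/2 = 15 Hz, folds to fs − 18 Hz = 12 Hz.
110 Hz mod fs = 20 Hz.
20 Hz > fs/2 = 15 Hz, folds to fs − 20 Hz = 10 Hz.
122 Hz mod fs = 2 Hz.
2 Hz ≤ fs/2 = 15 Hz, appears at 2 Hz.
62 Hz mod fs = 2 Hz.
2 Hz ≤ fs/2 = 15 Hz, appears at 2 Hz.
8 Hz ≤ fs/2 = 15 Hz, passes unchanged.
Distinct values: {2 Hz, 8 Hz, 10 Hz, 12 Hz}.

2 Hz, 8 Hz, 10 Hz, 12 Hz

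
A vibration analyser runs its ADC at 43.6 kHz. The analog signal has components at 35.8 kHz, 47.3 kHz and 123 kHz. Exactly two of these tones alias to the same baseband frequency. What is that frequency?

fs/2 = 21.8 kHz.
35.8 kHz > fs/2 = 21.8 kHz, folds to fs − 35.8 kHz = 7.8 kHz.
47.3 kHz mod fs = 3.7 kHz.
3.7 kHz ≤ fs/2 = 21.8 kHz, appears at 3.7 kHz.
123 kHz mod fs = 35.8 kHz.
35.8 kHz > fs/2 = 21.8 kHz, folds to fs − 35.8 kHz = 7.8 kHz.
35.8 kHz and 123 kHz both map to 7.8 kHz.

7.8 kHz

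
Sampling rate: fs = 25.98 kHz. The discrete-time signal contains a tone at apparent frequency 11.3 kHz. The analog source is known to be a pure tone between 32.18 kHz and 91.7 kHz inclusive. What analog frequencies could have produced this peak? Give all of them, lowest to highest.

Frequencies that alias to 11.3 kHz are k·fs ± 11.3 kHz for integer k ≥ 0.
k=0: 11.3 kHz.
k=1: 14.68 kHz, 37.28 kHz.
k=2: 40.66 kHz, 63.26 kHz.
k=3: 66.64 kHz, 89.24 kHz.
k=4: 92.62 kHz, 115.22 kHz.
Within [32.18 kHz, 91.7 kHz]: 37.28 kHz, 40.66 kHz, 63.26 kHz, 66.64 kHz, 89.24 kHz.

37.28 kHz, 40.66 kHz, 63.26 kHz, 66.64 kHz, 89.24 kHz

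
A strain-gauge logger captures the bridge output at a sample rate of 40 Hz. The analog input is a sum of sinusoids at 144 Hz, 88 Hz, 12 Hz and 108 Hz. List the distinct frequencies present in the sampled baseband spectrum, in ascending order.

8 Hz, 12 Hz, 16 Hz

fs/2 = 20 Hz.
144 Hz mod fs = 24 Hz.
24 Hz > fs/2 = 20 Hz, folds to fs − 24 Hz = 16 Hz.
88 Hz mod fs = 8 Hz.
8 Hz ≤ fs/2 = 20 Hz, appears at 8 Hz.
12 Hz ≤ fs/2 = 20 Hz, passes unchanged.
108 Hz mod fs = 28 Hz.
28 Hz > fs/2 = 20 Hz, folds to fs − 28 Hz = 12 Hz.
Distinct values: {8 Hz, 12 Hz, 16 Hz}.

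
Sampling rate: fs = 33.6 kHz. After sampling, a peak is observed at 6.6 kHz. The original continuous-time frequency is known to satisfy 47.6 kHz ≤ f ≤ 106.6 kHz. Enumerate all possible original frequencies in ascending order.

Frequencies that alias to 6.6 kHz are k·fs ± 6.6 kHz for integer k ≥ 0.
k=0: 6.6 kHz.
k=1: 27 kHz, 40.2 kHz.
k=2: 60.6 kHz, 73.8 kHz.
k=3: 94.2 kHz, 107.4 kHz.
k=4: 127.8 kHz, 141 kHz.
Within [47.6 kHz, 106.6 kHz]: 60.6 kHz, 73.8 kHz, 94.2 kHz.

60.6 kHz, 73.8 kHz, 94.2 kHz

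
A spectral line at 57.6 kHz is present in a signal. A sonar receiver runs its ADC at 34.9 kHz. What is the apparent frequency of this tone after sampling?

57.6 kHz mod fs = 22.7 kHz.
22.7 kHz > fs/2 = 17.45 kHz, folds to fs − 22.7 kHz = 12.2 kHz.

12.2 kHz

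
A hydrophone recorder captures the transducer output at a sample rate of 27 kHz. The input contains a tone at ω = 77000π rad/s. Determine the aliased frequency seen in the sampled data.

ω = 77000π rad/s → f = ω/(2π) = 38500 Hz = 38.5 kHz.
38.5 kHz mod fs = 11.5 kHz.
11.5 kHz ≤ fs/2 = 13.5 kHz, appears at 11.5 kHz.

11.5 kHz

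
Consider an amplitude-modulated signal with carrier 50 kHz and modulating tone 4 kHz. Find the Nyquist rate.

AM sidebands sit at fc ± fm = 46 kHz and 54 kHz.
Highest-frequency component: 54 kHz.
Nyquist rate = 2 × 54 kHz = 108 kHz.

108 kHz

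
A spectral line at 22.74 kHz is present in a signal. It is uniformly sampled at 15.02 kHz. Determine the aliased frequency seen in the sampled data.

22.74 kHz mod fs = 7.72 kHz.
7.72 kHz > fs/2 = 7.51 kHz, folds to fs − 7.72 kHz = 7.3 kHz.

7.3 kHz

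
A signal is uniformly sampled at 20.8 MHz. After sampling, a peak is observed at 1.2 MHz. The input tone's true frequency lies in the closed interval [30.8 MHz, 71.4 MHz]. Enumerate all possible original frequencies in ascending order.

Frequencies that alias to 1.2 MHz are k·fs ± 1.2 MHz for integer k ≥ 0.
k=0: 1.2 MHz.
k=1: 19.6 MHz, 22 MHz.
k=2: 40.4 MHz, 42.8 MHz.
k=3: 61.2 MHz, 63.6 MHz.
k=4: 82 MHz, 84.4 MHz.
Within [30.8 MHz, 71.4 MHz]: 40.4 MHz, 42.8 MHz, 61.2 MHz, 63.6 MHz.

40.4 MHz, 42.8 MHz, 61.2 MHz, 63.6 MHz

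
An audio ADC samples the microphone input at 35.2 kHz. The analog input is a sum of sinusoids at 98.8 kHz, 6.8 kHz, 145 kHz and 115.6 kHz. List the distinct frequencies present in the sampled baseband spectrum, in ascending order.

4.2 kHz, 6.8 kHz, 10 kHz

fs/2 = 17.6 kHz.
98.8 kHz mod fs = 28.4 kHz.
28.4 kHz > fs/2 = 17.6 kHz, folds to fs − 28.4 kHz = 6.8 kHz.
6.8 kHz ≤ fs/2 = 17.6 kHz, passes unchanged.
145 kHz mod fs = 4.2 kHz.
4.2 kHz ≤ fs/2 = 17.6 kHz, appears at 4.2 kHz.
115.6 kHz mod fs = 10 kHz.
10 kHz ≤ fs/2 = 17.6 kHz, appears at 10 kHz.
Distinct values: {4.2 kHz, 6.8 kHz, 10 kHz}.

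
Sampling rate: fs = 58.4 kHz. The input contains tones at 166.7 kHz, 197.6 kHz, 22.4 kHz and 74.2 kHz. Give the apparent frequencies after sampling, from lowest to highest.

fs/2 = 29.2 kHz.
166.7 kHz mod fs = 49.9 kHz.
49.9 kHz > fs/2 = 29.2 kHz, folds to fs − 49.9 kHz = 8.5 kHz.
197.6 kHz mod fs = 22.4 kHz.
22.4 kHz ≤ fs/2 = 29.2 kHz, appears at 22.4 kHz.
22.4 kHz ≤ fs/2 = 29.2 kHz, passes unchanged.
74.2 kHz mod fs = 15.8 kHz.
15.8 kHz ≤ fs/2 = 29.2 kHz, appears at 15.8 kHz.
Distinct values: {8.5 kHz, 15.8 kHz, 22.4 kHz}.

8.5 kHz, 15.8 kHz, 22.4 kHz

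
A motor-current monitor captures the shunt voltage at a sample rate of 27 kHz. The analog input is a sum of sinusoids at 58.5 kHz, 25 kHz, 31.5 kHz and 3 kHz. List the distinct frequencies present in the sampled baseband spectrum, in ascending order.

2 kHz, 3 kHz, 4.5 kHz

fs/2 = 13.5 kHz.
58.5 kHz mod fs = 4.5 kHz.
4.5 kHz ≤ fs/2 = 13.5 kHz, appears at 4.5 kHz.
25 kHz > fs/2 = 13.5 kHz, folds to fs − 25 kHz = 2 kHz.
31.5 kHz mod fs = 4.5 kHz.
4.5 kHz ≤ fs/2 = 13.5 kHz, appears at 4.5 kHz.
3 kHz ≤ fs/2 = 13.5 kHz, passes unchanged.
Distinct values: {2 kHz, 3 kHz, 4.5 kHz}.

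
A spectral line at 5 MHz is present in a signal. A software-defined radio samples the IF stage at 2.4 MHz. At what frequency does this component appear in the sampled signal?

0.2 MHz

5 MHz mod fs = 0.2 MHz.
0.2 MHz ≤ fs/2 = 1.2 MHz, appears at 0.2 MHz.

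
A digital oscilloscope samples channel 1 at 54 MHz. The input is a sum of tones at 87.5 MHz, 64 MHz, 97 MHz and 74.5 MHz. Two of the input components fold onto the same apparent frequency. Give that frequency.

20.5 MHz

fs/2 = 27 MHz.
87.5 MHz mod fs = 33.5 MHz.
33.5 MHz > fs/2 = 27 MHz, folds to fs − 33.5 MHz = 20.5 MHz.
64 MHz mod fs = 10 MHz.
10 MHz ≤ fs/2 = 27 MHz, appears at 10 MHz.
97 MHz mod fs = 43 MHz.
43 MHz > fs/2 = 27 MHz, folds to fs − 43 MHz = 11 MHz.
74.5 MHz mod fs = 20.5 MHz.
20.5 MHz ≤ fs/2 = 27 MHz, appears at 20.5 MHz.
74.5 MHz and 87.5 MHz both map to 20.5 MHz.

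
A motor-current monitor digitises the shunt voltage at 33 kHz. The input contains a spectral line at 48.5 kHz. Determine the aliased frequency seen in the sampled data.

15.5 kHz

48.5 kHz mod fs = 15.5 kHz.
15.5 kHz ≤ fs/2 = 16.5 kHz, appears at 15.5 kHz.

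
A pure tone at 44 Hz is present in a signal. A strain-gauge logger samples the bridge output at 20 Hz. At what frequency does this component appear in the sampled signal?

44 Hz mod fs = 4 Hz.
4 Hz ≤ fs/2 = 10 Hz, appears at 4 Hz.

4 Hz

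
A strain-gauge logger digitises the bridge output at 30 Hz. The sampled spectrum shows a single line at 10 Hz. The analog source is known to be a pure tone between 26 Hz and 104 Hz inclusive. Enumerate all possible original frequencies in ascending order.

40 Hz, 50 Hz, 70 Hz, 80 Hz, 100 Hz

Frequencies that alias to 10 Hz are k·fs ± 10 Hz for integer k ≥ 0.
k=0: 10 Hz.
k=1: 20 Hz, 40 Hz.
k=2: 50 Hz, 70 Hz.
k=3: 80 Hz, 100 Hz.
k=4: 110 Hz, 130 Hz.
Within [26 Hz, 104 Hz]: 40 Hz, 50 Hz, 70 Hz, 80 Hz, 100 Hz.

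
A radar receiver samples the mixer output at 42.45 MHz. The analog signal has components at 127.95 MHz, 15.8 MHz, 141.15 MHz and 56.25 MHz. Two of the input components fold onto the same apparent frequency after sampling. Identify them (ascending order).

fs/2 = 21.225 MHz.
127.95 MHz mod fs = 0.6 MHz.
0.6 MHz ≤ fs/2 = 21.225 MHz, appears at 0.6 MHz.
15.8 MHz ≤ fs/2 = 21.225 MHz, passes unchanged.
141.15 MHz mod fs = 13.8 MHz.
13.8 MHz ≤ fs/2 = 21.225 MHz, appears at 13.8 MHz.
56.25 MHz mod fs = 13.8 MHz.
13.8 MHz ≤ fs/2 = 21.225 MHz, appears at 13.8 MHz.
56.25 MHz and 141.15 MHz both map to 13.8 MHz.

56.25 MHz, 141.15 MHz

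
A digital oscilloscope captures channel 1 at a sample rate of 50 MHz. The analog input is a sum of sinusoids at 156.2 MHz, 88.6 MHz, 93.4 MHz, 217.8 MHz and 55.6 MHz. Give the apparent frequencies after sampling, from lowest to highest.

fs/2 = 25 MHz.
156.2 MHz mod fs = 6.2 MHz.
6.2 MHz ≤ fs/2 = 25 MHz, appears at 6.2 MHz.
88.6 MHz mod fs = 38.6 MHz.
38.6 MHz > fs/2 = 25 MHz, folds to fs − 38.6 MHz = 11.4 MHz.
93.4 MHz mod fs = 43.4 MHz.
43.4 MHz > fs/2 = 25 MHz, folds to fs − 43.4 MHz = 6.6 MHz.
217.8 MHz mod fs = 17.8 MHz.
17.8 MHz ≤ fs/2 = 25 MHz, appears at 17.8 MHz.
55.6 MHz mod fs = 5.6 MHz.
5.6 MHz ≤ fs/2 = 25 MHz, appears at 5.6 MHz.
Distinct values: {5.6 MHz, 6.2 MHz, 6.6 MHz, 11.4 MHz, 17.8 MHz}.

5.6 MHz, 6.2 MHz, 6.6 MHz, 11.4 MHz, 17.8 MHz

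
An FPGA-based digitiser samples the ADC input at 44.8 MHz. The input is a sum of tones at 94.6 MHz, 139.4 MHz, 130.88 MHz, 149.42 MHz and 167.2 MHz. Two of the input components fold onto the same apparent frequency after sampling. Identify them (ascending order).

94.6 MHz, 139.4 MHz

fs/2 = 22.4 MHz.
94.6 MHz mod fs = 5 MHz.
5 MHz ≤ fs/2 = 22.4 MHz, appears at 5 MHz.
139.4 MHz mod fs = 5 MHz.
5 MHz ≤ fs/2 = 22.4 MHz, appears at 5 MHz.
130.88 MHz mod fs = 41.28 MHz.
41.28 MHz > fs/2 = 22.4 MHz, folds to fs − 41.28 MHz = 3.52 MHz.
149.42 MHz mod fs = 15.02 MHz.
15.02 MHz ≤ fs/2 = 22.4 MHz, appears at 15.02 MHz.
167.2 MHz mod fs = 32.8 MHz.
32.8 MHz > fs/2 = 22.4 MHz, folds to fs − 32.8 MHz = 12 MHz.
94.6 MHz and 139.4 MHz both map to 5 MHz.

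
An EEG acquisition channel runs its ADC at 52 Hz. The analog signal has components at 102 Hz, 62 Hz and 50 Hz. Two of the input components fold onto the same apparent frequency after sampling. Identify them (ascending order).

50 Hz, 102 Hz

fs/2 = 26 Hz.
102 Hz mod fs = 50 Hz.
50 Hz > fs/2 = 26 Hz, folds to fs − 50 Hz = 2 Hz.
62 Hz mod fs = 10 Hz.
10 Hz ≤ fs/2 = 26 Hz, appears at 10 Hz.
50 Hz > fs/2 = 26 Hz, folds to fs − 50 Hz = 2 Hz.
50 Hz and 102 Hz both map to 2 Hz.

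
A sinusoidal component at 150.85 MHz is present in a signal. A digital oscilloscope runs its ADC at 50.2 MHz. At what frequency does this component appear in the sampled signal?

150.85 MHz mod fs = 0.25 MHz.
0.25 MHz ≤ fs/2 = 25.1 MHz, appears at 0.25 MHz.

0.25 MHz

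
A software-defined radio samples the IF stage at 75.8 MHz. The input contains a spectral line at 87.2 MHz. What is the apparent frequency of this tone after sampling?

11.4 MHz

87.2 MHz mod fs = 11.4 MHz.
11.4 MHz ≤ fs/2 = 37.9 MHz, appears at 11.4 MHz.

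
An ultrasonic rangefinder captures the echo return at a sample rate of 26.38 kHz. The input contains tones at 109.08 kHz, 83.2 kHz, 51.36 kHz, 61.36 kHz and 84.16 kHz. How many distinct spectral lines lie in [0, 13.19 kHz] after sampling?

fs/2 = 13.19 kHz.
109.08 kHz mod fs = 3.56 kHz.
3.56 kHz ≤ fs/2 = 13.19 kHz, appears at 3.56 kHz.
83.2 kHz mod fs = 4.06 kHz.
4.06 kHz ≤ fs/2 = 13.19 kHz, appears at 4.06 kHz.
51.36 kHz mod fs = 24.98 kHz.
24.98 kHz > fs/2 = 13.19 kHz, folds to fs − 24.98 kHz = 1.4 kHz.
61.36 kHz mod fs = 8.6 kHz.
8.6 kHz ≤ fs/2 = 13.19 kHz, appears at 8.6 kHz.
84.16 kHz mod fs = 5.02 kHz.
5.02 kHz ≤ fs/2 = 13.19 kHz, appears at 5.02 kHz.
Distinct values: {1.4 kHz, 3.56 kHz, 4.06 kHz, 5.02 kHz, 8.6 kHz} → 5.

5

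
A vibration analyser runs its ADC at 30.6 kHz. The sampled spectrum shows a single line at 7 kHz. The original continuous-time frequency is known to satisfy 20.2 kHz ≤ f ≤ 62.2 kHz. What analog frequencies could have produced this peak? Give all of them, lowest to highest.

23.6 kHz, 37.6 kHz, 54.2 kHz

Frequencies that alias to 7 kHz are k·fs ± 7 kHz for integer k ≥ 0.
k=0: 7 kHz.
k=1: 23.6 kHz, 37.6 kHz.
k=2: 54.2 kHz, 68.2 kHz.
k=3: 84.8 kHz, 98.8 kHz.
Within [20.2 kHz, 62.2 kHz]: 23.6 kHz, 37.6 kHz, 54.2 kHz.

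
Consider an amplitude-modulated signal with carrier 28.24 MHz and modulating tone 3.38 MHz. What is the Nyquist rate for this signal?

AM sidebands sit at fc ± fm = 24.86 MHz and 31.62 MHz.
Highest-frequency component: 31.62 MHz.
Nyquist rate = 2 × 31.62 MHz = 63.24 MHz.

63.24 MHz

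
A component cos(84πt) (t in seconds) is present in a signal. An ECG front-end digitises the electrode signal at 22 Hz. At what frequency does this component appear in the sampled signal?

2 Hz

ω = 84π rad/s → f = ω/(2π) = 42 Hz.
42 Hz mod fs = 20 Hz.
20 Hz > fs/2 = 11 Hz, folds to fs − 20 Hz = 2 Hz.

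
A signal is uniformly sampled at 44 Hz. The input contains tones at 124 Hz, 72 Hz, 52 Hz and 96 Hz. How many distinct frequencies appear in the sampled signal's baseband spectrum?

2

fs/2 = 22 Hz.
124 Hz mod fs = 36 Hz.
36 Hz > fs/2 = 22 Hz, folds to fs − 36 Hz = 8 Hz.
72 Hz mod fs = 28 Hz.
28 Hz > fs/2 = 22 Hz, folds to fs − 28 Hz = 16 Hz.
52 Hz mod fs = 8 Hz.
8 Hz ≤ fs/2 = 22 Hz, appears at 8 Hz.
96 Hz mod fs = 8 Hz.
8 Hz ≤ fs/2 = 22 Hz, appears at 8 Hz.
Distinct values: {8 Hz, 16 Hz} → 2.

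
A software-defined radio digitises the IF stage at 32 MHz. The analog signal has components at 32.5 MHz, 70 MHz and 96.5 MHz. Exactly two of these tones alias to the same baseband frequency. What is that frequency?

0.5 MHz

fs/2 = 16 MHz.
32.5 MHz mod fs = 0.5 MHz.
0.5 MHz ≤ fs/2 = 16 MHz, appears at 0.5 MHz.
70 MHz mod fs = 6 MHz.
6 MHz ≤ fs/2 = 16 MHz, appears at 6 MHz.
96.5 MHz mod fs = 0.5 MHz.
0.5 MHz ≤ fs/2 = 16 MHz, appears at 0.5 MHz.
32.5 MHz and 96.5 MHz both map to 0.5 MHz.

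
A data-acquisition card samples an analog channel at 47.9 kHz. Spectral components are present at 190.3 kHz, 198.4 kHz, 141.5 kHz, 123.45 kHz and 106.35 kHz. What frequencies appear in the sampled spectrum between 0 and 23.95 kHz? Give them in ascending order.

fs/2 = 23.95 kHz.
190.3 kHz mod fs = 46.6 kHz.
46.6 kHz > fs/2 = 23.95 kHz, folds to fs − 46.6 kHz = 1.3 kHz.
198.4 kHz mod fs = 6.8 kHz.
6.8 kHz ≤ fs/2 = 23.95 kHz, appears at 6.8 kHz.
141.5 kHz mod fs = 45.7 kHz.
45.7 kHz > fs/2 = 23.95 kHz, folds to fs − 45.7 kHz = 2.2 kHz.
123.45 kHz mod fs = 27.65 kHz.
27.65 kHz > fs/2 = 23.95 kHz, folds to fs − 27.65 kHz = 20.25 kHz.
106.35 kHz mod fs = 10.55 kHz.
10.55 kHz ≤ fs/2 = 23.95 kHz, appears at 10.55 kHz.
Distinct values: {1.3 kHz, 2.2 kHz, 6.8 kHz, 10.55 kHz, 20.25 kHz}.

1.3 kHz, 2.2 kHz, 6.8 kHz, 10.55 kHz, 20.25 kHz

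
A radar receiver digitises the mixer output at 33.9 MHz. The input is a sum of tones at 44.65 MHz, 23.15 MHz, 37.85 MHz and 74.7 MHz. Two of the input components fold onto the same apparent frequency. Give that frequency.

10.75 MHz

fs/2 = 16.95 MHz.
44.65 MHz mod fs = 10.75 MHz.
10.75 MHz ≤ fs/2 = 16.95 MHz, appears at 10.75 MHz.
23.15 MHz > fs/2 = 16.95 MHz, folds to fs − 23.15 MHz = 10.75 MHz.
37.85 MHz mod fs = 3.95 MHz.
3.95 MHz ≤ fs/2 = 16.95 MHz, appears at 3.95 MHz.
74.7 MHz mod fs = 6.9 MHz.
6.9 MHz ≤ fs/2 = 16.95 MHz, appears at 6.9 MHz.
23.15 MHz and 44.65 MHz both map to 10.75 MHz.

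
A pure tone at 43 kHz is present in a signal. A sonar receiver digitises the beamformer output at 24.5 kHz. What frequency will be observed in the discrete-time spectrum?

43 kHz mod fs = 18.5 kHz.
18.5 kHz > fs/2 = 12.25 kHz, folds to fs − 18.5 kHz = 6 kHz.

6 kHz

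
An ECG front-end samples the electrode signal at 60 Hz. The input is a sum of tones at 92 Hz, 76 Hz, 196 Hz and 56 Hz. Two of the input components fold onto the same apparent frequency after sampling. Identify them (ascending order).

fs/2 = 30 Hz.
92 Hz mod fs = 32 Hz.
32 Hz > fs/2 = 30 Hz, folds to fs − 32 Hz = 28 Hz.
76 Hz mod fs = 16 Hz.
16 Hz ≤ fs/2 = 30 Hz, appears at 16 Hz.
196 Hz mod fs = 16 Hz.
16 Hz ≤ fs/2 = 30 Hz, appears at 16 Hz.
56 Hz > fs/2 = 30 Hz, folds to fs − 56 Hz = 4 Hz.
76 Hz and 196 Hz both map to 16 Hz.

76 Hz, 196 Hz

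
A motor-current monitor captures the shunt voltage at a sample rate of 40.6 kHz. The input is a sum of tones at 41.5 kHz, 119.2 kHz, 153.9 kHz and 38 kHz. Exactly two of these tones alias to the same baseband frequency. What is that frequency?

fs/2 = 20.3 kHz.
41.5 kHz mod fs = 0.9 kHz.
0.9 kHz ≤ fs/2 = 20.3 kHz, appears at 0.9 kHz.
119.2 kHz mod fs = 38 kHz.
38 kHz > fs/2 = 20.3 kHz, folds to fs − 38 kHz = 2.6 kHz.
153.9 kHz mod fs = 32.1 kHz.
32.1 kHz > fs/2 = 20.3 kHz, folds to fs − 32.1 kHz = 8.5 kHz.
38 kHz > fs/2 = 20.3 kHz, folds to fs − 38 kHz = 2.6 kHz.
38 kHz and 119.2 kHz both map to 2.6 kHz.

2.6 kHz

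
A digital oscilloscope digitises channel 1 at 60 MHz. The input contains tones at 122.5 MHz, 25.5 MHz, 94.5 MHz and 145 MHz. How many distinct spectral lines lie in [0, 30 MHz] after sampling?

fs/2 = 30 MHz.
122.5 MHz mod fs = 2.5 MHz.
2.5 MHz ≤ fs/2 = 30 MHz, appears at 2.5 MHz.
25.5 MHz ≤ fs/2 = 30 MHz, passes unchanged.
94.5 MHz mod fs = 34.5 MHz.
34.5 MHz > fs/2 = 30 MHz, folds to fs − 34.5 MHz = 25.5 MHz.
145 MHz mod fs = 25 MHz.
25 MHz ≤ fs/2 = 30 MHz, appears at 25 MHz.
Distinct values: {2.5 MHz, 25 MHz, 25.5 MHz} → 3.

3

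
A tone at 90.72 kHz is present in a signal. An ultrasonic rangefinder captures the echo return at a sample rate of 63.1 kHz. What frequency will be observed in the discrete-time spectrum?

27.62 kHz

90.72 kHz mod fs = 27.62 kHz.
27.62 kHz ≤ fs/2 = 31.55 kHz, appears at 27.62 kHz.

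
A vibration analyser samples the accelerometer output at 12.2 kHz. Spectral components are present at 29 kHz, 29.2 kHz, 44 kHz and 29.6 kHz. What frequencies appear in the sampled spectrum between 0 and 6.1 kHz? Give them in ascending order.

4.6 kHz, 4.8 kHz, 5.2 kHz

fs/2 = 6.1 kHz.
29 kHz mod fs = 4.6 kHz.
4.6 kHz ≤ fs/2 = 6.1 kHz, appears at 4.6 kHz.
29.2 kHz mod fs = 4.8 kHz.
4.8 kHz ≤ fs/2 = 6.1 kHz, appears at 4.8 kHz.
44 kHz mod fs = 7.4 kHz.
7.4 kHz > fs/2 = 6.1 kHz, folds to fs − 7.4 kHz = 4.8 kHz.
29.6 kHz mod fs = 5.2 kHz.
5.2 kHz ≤ fs/2 = 6.1 kHz, appears at 5.2 kHz.
Distinct values: {4.6 kHz, 4.8 kHz, 5.2 kHz}.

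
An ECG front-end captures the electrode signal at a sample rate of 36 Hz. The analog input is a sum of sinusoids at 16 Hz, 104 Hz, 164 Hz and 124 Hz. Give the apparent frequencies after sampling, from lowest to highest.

4 Hz, 16 Hz

fs/2 = 18 Hz.
16 Hz ≤ fs/2 = 18 Hz, passes unchanged.
104 Hz mod fs = 32 Hz.
32 Hz > fs/2 = 18 Hz, folds to fs − 32 Hz = 4 Hz.
164 Hz mod fs = 20 Hz.
20 Hz > fs/2 = 18 Hz, folds to fs − 20 Hz = 16 Hz.
124 Hz mod fs = 16 Hz.
16 Hz ≤ fs/2 = 18 Hz, appears at 16 Hz.
Distinct values: {4 Hz, 16 Hz}.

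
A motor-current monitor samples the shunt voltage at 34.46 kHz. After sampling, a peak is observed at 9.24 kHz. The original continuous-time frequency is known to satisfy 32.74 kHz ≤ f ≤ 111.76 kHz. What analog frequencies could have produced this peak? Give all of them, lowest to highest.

Frequencies that alias to 9.24 kHz are k·fs ± 9.24 kHz for integer k ≥ 0.
k=0: 9.24 kHz.
k=1: 25.22 kHz, 43.7 kHz.
k=2: 59.68 kHz, 78.16 kHz.
k=3: 94.14 kHz, 112.62 kHz.
k=4: 128.6 kHz, 147.08 kHz.
Within [32.74 kHz, 111.76 kHz]: 43.7 kHz, 59.68 kHz, 78.16 kHz, 94.14 kHz.

43.7 kHz, 59.68 kHz, 78.16 kHz, 94.14 kHz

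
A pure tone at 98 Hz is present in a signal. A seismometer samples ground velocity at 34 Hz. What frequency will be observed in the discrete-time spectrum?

98 Hz mod fs = 30 Hz.
30 Hz > fs/2 = 17 Hz, folds to fs − 30 Hz = 4 Hz.

4 Hz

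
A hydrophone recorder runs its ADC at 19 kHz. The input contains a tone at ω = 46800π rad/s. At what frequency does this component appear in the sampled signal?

4.4 kHz

ω = 46800π rad/s → f = ω/(2π) = 23400 Hz = 23.4 kHz.
23.4 kHz mod fs = 4.4 kHz.
4.4 kHz ≤ fs/2 = 9.5 kHz, appears at 4.4 kHz.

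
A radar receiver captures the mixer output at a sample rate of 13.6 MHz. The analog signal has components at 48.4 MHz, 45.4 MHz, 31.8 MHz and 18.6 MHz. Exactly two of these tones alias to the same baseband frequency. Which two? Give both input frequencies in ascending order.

fs/2 = 6.8 MHz.
48.4 MHz mod fs = 7.6 MHz.
7.6 MHz > fs/2 = 6.8 MHz, folds to fs − 7.6 MHz = 6 MHz.
45.4 MHz mod fs = 4.6 MHz.
4.6 MHz ≤ fs/2 = 6.8 MHz, appears at 4.6 MHz.
31.8 MHz mod fs = 4.6 MHz.
4.6 MHz ≤ fs/2 = 6.8 MHz, appears at 4.6 MHz.
18.6 MHz mod fs = 5 MHz.
5 MHz ≤ fs/2 = 6.8 MHz, appears at 5 MHz.
31.8 MHz and 45.4 MHz both map to 4.6 MHz.

31.8 MHz, 45.4 MHz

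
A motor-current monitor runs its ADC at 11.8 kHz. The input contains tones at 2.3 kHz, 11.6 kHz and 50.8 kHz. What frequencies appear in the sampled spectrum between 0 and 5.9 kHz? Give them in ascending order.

0.2 kHz, 2.3 kHz, 3.6 kHz

fs/2 = 5.9 kHz.
2.3 kHz ≤ fs/2 = 5.9 kHz, passes unchanged.
11.6 kHz > fs/2 = 5.9 kHz, folds to fs − 11.6 kHz = 0.2 kHz.
50.8 kHz mod fs = 3.6 kHz.
3.6 kHz ≤ fs/2 = 5.9 kHz, appears at 3.6 kHz.
Distinct values: {0.2 kHz, 2.3 kHz, 3.6 kHz}.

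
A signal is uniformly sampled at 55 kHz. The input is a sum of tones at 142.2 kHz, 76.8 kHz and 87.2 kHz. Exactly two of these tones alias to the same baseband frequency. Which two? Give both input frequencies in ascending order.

fs/2 = 27.5 kHz.
142.2 kHz mod fs = 32.2 kHz.
32.2 kHz > fs/2 = 27.5 kHz, folds to fs − 32.2 kHz = 22.8 kHz.
76.8 kHz mod fs = 21.8 kHz.
21.8 kHz ≤ fs/2 = 27.5 kHz, appears at 21.8 kHz.
87.2 kHz mod fs = 32.2 kHz.
32.2 kHz > fs/2 = 27.5 kHz, folds to fs − 32.2 kHz = 22.8 kHz.
87.2 kHz and 142.2 kHz both map to 22.8 kHz.

87.2 kHz, 142.2 kHz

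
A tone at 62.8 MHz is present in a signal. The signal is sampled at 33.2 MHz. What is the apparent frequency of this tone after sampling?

62.8 MHz mod fs = 29.6 MHz.
29.6 MHz > fs/2 = 16.6 MHz, folds to fs − 29.6 MHz = 3.6 MHz.

3.6 MHz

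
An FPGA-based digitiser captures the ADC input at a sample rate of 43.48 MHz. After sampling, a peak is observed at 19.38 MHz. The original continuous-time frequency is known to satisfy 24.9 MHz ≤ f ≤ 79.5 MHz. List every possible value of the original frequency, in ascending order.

62.86 MHz, 67.58 MHz

Frequencies that alias to 19.38 MHz are k·fs ± 19.38 MHz for integer k ≥ 0.
k=0: 19.38 MHz.
k=1: 24.1 MHz, 62.86 MHz.
k=2: 67.58 MHz, 106.34 MHz.
k=3: 111.06 MHz, 149.82 MHz.
Within [24.9 MHz, 79.5 MHz]: 62.86 MHz, 67.58 MHz.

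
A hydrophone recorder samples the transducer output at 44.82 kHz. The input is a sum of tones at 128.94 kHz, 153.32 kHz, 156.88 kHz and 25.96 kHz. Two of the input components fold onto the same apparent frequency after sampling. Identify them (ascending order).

25.96 kHz, 153.32 kHz

fs/2 = 22.41 kHz.
128.94 kHz mod fs = 39.3 kHz.
39.3 kHz > fs/2 = 22.41 kHz, folds to fs − 39.3 kHz = 5.52 kHz.
153.32 kHz mod fs = 18.86 kHz.
18.86 kHz ≤ fs/2 = 22.41 kHz, appears at 18.86 kHz.
156.88 kHz mod fs = 22.42 kHz.
22.42 kHz > fs/2 = 22.41 kHz, folds to fs − 22.42 kHz = 22.4 kHz.
25.96 kHz > fs/2 = 22.41 kHz, folds to fs − 25.96 kHz = 18.86 kHz.
25.96 kHz and 153.32 kHz both map to 18.86 kHz.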